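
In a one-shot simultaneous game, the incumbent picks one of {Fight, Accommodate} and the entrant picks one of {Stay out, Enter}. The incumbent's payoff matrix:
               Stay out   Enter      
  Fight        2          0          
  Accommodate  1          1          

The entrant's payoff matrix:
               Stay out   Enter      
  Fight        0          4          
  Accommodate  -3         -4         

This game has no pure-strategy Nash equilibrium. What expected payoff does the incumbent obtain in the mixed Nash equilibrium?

1

Set the incumbent's expected payoff from Fight equal to that from Accommodate:
  the incumbent's expected payoff from Fight: q·2 + (1−q)·0 = 2q
  the incumbent's expected payoff from Accommodate: q·1 + (1−q)·1 = 1
  2q = 1  ⇒  2q = 1  ⇒  q = 1/2.
At equilibrium the incumbent is indifferent across rows, so the incumbent's payoff equals the payoff from Fight: (1/2)·2 + (1/2)·0 = 1.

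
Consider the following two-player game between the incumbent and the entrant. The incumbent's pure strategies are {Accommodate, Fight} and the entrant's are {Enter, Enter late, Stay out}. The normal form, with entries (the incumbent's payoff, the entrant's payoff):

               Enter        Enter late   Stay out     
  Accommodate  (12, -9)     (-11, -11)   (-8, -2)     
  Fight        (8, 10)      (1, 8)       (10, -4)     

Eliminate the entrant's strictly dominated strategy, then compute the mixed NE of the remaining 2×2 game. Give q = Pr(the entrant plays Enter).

q = 9/11

The entrant's strategy Enter late is strictly dominated by Enter: -9 > -11 and 10 > 8. Eliminate Enter late.
In a mixed equilibrium the incumbent is indifferent between Accommodate and Fight; this condition fixes q.
  the incumbent's payoff from Accommodate: q·12 + (1−q)·(-8) = 20q - 8
  the incumbent's payoff from Fight: q·8 + (1−q)·10 = -2q + 10
  20q - 8 = -2q + 10  ⇒  22q = 18  ⇒  q = 9/11.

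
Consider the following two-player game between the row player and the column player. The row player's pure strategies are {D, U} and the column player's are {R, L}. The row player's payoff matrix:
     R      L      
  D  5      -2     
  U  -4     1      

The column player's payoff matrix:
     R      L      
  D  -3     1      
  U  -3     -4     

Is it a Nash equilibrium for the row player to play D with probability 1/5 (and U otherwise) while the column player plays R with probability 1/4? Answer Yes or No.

Yes

Check the column player's indifference given the row player's mix p = 1/5:
  payoff from R = -3; payoff from L = -3 — equal.
Check the row player's indifference given the column player's mix q = 1/4:
  payoff from D = -1/4; payoff from U = -1/4 — equal.
Both players are indifferent, so neither can profitably deviate.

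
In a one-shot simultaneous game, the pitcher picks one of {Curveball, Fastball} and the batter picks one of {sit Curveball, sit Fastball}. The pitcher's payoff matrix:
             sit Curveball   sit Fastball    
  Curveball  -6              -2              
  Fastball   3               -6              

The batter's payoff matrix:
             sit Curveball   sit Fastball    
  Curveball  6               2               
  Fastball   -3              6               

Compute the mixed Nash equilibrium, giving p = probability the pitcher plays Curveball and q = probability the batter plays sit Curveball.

p = 9/13, q = 4/13

The batter's indifference between sit Curveball and sit Fastball determines the pitcher's mixing probability p:
  the batter's payoff to sit Curveball: p·6 + (1−p)·(-3) = 9p - 3
  the batter's payoff to sit Fastball: p·2 + (1−p)·6 = -4p + 6
  9p - 3 = -4p + 6  ⇒  13p = 9  ⇒  p = 9/13.
In a mixed equilibrium the pitcher is indifferent between Curveball and Fastball; this condition fixes q.
  the pitcher's expected payoff from Curveball: q·(-6) + (1−q)·(-2) = -4q - 2
  the pitcher's expected payoff from Fastball: q·3 + (1−q)·(-6) = 9q - 6
  -4q - 2 = 9q - 6  ⇒  -13q = -4  ⇒  q = 4/13.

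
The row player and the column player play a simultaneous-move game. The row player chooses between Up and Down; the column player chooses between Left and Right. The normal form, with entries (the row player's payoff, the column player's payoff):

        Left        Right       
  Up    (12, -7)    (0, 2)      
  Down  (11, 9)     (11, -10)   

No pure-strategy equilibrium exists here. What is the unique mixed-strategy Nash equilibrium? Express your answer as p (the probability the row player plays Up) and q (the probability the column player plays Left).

p = 19/28, q = 11/12

In a mixed equilibrium the column player is indifferent between Left and Right; this condition fixes p.
  the column player's payoff from Left: p·(-7) + (1−p)·9 = -16p + 9
  the column player's payoff from Right: p·2 + (1−p)·(-10) = 12p - 10
  -16p + 9 = 12p - 10  ⇒  -28p = -19  ⇒  p = 19/28.
The row player's indifference between Up and Down determines the column player's mixing probability q:
  the row player's payoff from Up: q·12 + (1−q)·0 = 12q
  the row player's payoff from Down: q·11 + (1−q)·11 = 11
  12q = 11  ⇒  12q = 11  ⇒  q = 11/12.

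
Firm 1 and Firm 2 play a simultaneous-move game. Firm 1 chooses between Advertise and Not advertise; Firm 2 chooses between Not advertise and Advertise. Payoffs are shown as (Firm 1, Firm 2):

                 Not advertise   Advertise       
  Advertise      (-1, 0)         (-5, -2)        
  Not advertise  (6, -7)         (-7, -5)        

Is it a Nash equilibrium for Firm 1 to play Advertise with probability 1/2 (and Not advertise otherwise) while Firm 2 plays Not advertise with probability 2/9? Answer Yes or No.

Check Firm 2's indifference given Firm 1's mix p = 1/2:
  payoff from Not advertise = -7/2; payoff from Advertise = -7/2 — equal.
Check Firm 1's indifference given Firm 2's mix q = 2/9:
  payoff from Advertise = -37/9; payoff from Not advertise = -37/9 — equal.
Both players are indifferent, so neither can profitably deviate.

Yes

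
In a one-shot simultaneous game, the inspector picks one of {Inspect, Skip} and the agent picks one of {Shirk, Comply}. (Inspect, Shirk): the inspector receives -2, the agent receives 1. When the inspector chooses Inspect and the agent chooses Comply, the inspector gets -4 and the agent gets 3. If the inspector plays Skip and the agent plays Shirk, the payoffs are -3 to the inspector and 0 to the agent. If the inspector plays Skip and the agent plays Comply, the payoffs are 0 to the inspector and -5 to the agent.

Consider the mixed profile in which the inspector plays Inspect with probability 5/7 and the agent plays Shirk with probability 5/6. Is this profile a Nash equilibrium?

No

Given the agent's mix q = 5/6, the inspector's payoff from Inspect is -7/3 but from Skip is -5/2. The inspector strictly prefers Inspect, so the inspector would not mix.
So the proposed profile is not a Nash equilibrium.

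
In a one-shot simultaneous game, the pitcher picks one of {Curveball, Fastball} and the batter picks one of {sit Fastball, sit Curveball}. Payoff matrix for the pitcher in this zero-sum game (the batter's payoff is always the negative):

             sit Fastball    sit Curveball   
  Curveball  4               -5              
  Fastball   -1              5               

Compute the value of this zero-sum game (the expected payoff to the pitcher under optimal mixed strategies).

The pitcher's indifference between Curveball and Fastball determines the batter's mixing probability q:
  the pitcher's expected payoff from Curveball: q·4 + (1−q)·(-5) = 9q - 5
  the pitcher's expected payoff from Fastball: q·(-1) + (1−q)·5 = -6q + 5
  9q - 5 = -6q + 5  ⇒  15q = 10  ⇒  q = 2/3.
The value is the pitcher's expected payoff against this mix (using Curveball): (2/3)·4 + (1/3)·(-5) = 1.

v = 1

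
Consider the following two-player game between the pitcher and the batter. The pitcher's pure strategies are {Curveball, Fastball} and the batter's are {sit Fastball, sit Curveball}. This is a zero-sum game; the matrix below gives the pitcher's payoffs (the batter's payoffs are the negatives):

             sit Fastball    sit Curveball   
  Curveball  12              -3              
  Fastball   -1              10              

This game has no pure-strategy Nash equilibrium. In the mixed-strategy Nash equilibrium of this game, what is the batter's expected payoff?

-9/2

In a mixed equilibrium the batter is indifferent between sit Fastball and sit Curveball; this condition fixes p.
  the batter's payoff from sit Fastball: p·(-12) + (1−p)·1 = -13p + 1
  the batter's payoff from sit Curveball: p·3 + (1−p)·(-10) = 13p - 10
  -13p + 1 = 13p - 10  ⇒  -26p = -11  ⇒  p = 11/26.
At equilibrium the batter is indifferent across columns, so the batter's payoff equals the payoff from sit Fastball: (11/26)·(-12) + (15/26)·1 = -9/2.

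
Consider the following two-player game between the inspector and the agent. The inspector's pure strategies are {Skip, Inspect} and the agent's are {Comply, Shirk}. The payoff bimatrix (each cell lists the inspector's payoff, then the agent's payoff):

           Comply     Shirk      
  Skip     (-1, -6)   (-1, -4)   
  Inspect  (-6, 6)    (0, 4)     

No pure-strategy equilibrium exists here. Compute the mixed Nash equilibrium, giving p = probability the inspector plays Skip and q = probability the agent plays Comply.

For the agent to be willing to mix, the agent must be indifferent between Comply and Shirk, which pins down the inspector's mix.
  the agent's payoff to Comply: p·(-6) + (1−p)·6 = -12p + 6
  the agent's payoff to Shirk: p·(-4) + (1−p)·4 = -8p + 4
  -12p + 6 = -8p + 4  ⇒  -4p = -2  ⇒  p = 1/2.
The inspector's indifference between Skip and Inspect determines the agent's mixing probability q:
  the inspector's expected payoff from Skip: q·(-1) + (1−q)·(-1) = -1
  the inspector's expected payoff from Inspect: q·(-6) + (1−q)·0 = -6q
  -1 = -6q  ⇒  6q = 1  ⇒  q = 1/6.

p = 1/2, q = 1/6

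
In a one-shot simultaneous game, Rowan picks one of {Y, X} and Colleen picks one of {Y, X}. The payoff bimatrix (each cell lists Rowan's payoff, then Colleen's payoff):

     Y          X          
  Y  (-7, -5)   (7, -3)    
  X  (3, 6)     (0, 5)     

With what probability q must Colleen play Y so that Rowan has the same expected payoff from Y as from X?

For Rowan to be willing to mix, Rowan must be indifferent between Y and X, which pins down Colleen's mix.
  Rowan's expected payoff from Y: q·(-7) + (1−q)·7 = -14q + 7
  Rowan's expected payoff from X: q·3 + (1−q)·0 = 3q
  -14q + 7 = 3q  ⇒  -17q = -7  ⇒  q = 7/17.

q = 7/17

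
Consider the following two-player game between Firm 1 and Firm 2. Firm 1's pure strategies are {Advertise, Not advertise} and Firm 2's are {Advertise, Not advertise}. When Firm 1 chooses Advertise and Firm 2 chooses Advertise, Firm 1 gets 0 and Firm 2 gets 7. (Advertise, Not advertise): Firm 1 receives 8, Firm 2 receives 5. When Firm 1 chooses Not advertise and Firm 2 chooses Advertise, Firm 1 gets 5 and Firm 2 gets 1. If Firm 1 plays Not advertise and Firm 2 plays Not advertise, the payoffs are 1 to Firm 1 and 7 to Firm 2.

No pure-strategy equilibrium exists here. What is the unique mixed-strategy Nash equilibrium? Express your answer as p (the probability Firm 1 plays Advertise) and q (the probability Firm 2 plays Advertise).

Firm 1's mix must leave Firm 2 indifferent between Advertise and Not advertise.
  Firm 2's payoff from Advertise: p·7 + (1−p)·1 = 6p + 1
  Firm 2's payoff from Not advertise: p·5 + (1−p)·7 = -2p + 7
  6p + 1 = -2p + 7  ⇒  8p = 6  ⇒  p = 3/4.
In a mixed equilibrium Firm 1 is indifferent between Advertise and Not advertise; this condition fixes q.
  Firm 1's payoff from Advertise: q·0 + (1−q)·8 = -8q + 8
  Firm 1's payoff from Not advertise: q·5 + (1−q)·1 = 4q + 1
  -8q + 8 = 4q + 1  ⇒  -12q = -7  ⇒  q = 7/12.

p = 3/4, q = 7/12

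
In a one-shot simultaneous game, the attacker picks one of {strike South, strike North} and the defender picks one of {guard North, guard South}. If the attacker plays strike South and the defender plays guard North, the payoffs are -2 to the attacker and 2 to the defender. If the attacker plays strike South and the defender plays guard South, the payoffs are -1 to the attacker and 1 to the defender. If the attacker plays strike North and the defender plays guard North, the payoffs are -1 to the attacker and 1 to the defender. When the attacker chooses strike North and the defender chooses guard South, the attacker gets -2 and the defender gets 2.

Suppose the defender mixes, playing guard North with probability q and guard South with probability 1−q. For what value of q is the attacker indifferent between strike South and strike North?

q = 1/2

The defender's mix must leave the attacker indifferent between strike South and strike North.
  the attacker's payoff to strike South: q·(-2) + (1−q)·(-1) = -q - 1
  the attacker's payoff to strike North: q·(-1) + (1−q)·(-2) = q - 2
  -q - 1 = q - 2  ⇒  -2q = -1  ⇒  q = 1/2.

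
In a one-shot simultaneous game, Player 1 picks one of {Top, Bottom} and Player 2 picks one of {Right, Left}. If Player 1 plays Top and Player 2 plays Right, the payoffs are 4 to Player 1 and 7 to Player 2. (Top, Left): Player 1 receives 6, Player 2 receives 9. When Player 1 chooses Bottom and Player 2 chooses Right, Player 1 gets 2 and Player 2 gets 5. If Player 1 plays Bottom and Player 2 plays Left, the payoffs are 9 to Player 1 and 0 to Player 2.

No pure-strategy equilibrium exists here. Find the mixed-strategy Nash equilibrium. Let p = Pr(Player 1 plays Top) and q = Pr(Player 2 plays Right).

Player 2's indifference between Right and Left determines Player 1's mixing probability p:
  Player 2's payoff to Right: p·7 + (1−p)·5 = 2p + 5
  Player 2's payoff to Left: p·9 + (1−p)·0 = 9p
  2p + 5 = 9p  ⇒  -7p = -5  ⇒  p = 5/7.
Player 1's indifference between Top and Bottom determines Player 2's mixing probability q:
  Player 1's expected payoff from Top: q·4 + (1−q)·6 = -2q + 6
  Player 1's expected payoff from Bottom: q·2 + (1−q)·9 = -7q + 9
  -2q + 6 = -7q + 9  ⇒  5q = 3  ⇒  q = 3/5.

p = 5/7, q = 3/5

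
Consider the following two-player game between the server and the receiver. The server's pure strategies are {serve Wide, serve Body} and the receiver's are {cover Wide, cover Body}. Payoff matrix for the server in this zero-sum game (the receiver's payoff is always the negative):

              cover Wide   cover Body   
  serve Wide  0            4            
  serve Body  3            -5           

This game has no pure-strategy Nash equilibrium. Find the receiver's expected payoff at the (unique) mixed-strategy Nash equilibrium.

-1

Set the receiver's expected payoff from cover Wide equal to that from cover Body:
  the receiver's payoff to cover Wide: p·0 + (1−p)·(-3) = 3p - 3
  the receiver's payoff to cover Body: p·(-4) + (1−p)·5 = -9p + 5
  3p - 3 = -9p + 5  ⇒  12p = 8  ⇒  p = 2/3.
At equilibrium the receiver is indifferent across columns, so the receiver's payoff equals the payoff from cover Wide: (2/3)·0 + (1/3)·(-3) = -1.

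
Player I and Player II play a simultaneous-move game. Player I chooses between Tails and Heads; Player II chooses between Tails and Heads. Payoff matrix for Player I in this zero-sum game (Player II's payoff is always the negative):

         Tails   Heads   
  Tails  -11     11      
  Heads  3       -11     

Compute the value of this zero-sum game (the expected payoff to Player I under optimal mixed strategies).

v = -22/9

Set Player I's expected payoff from Tails equal to that from Heads:
  Player I's expected payoff from Tails: q·(-11) + (1−q)·11 = -22q + 11
  Player I's expected payoff from Heads: q·3 + (1−q)·(-11) = 14q - 11
  -22q + 11 = 14q - 11  ⇒  -36q = -22  ⇒  q = 11/18.
The value is Player I's expected payoff against this mix (using Tails): (11/18)·(-11) + (7/18)·11 = -22/9.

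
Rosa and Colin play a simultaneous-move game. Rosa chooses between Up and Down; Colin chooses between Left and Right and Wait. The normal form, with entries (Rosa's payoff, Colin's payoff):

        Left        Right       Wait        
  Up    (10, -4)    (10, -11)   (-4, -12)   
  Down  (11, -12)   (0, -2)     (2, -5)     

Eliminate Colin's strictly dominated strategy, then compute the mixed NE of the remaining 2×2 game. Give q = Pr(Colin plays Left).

Colin's strategy Wait is strictly dominated by Right: -11 > -12 and -2 > -5. Eliminate Wait.
Colin's mix must leave Rosa indifferent between Up and Down.
  Rosa's expected payoff from Up: q·10 + (1−q)·10 = 10
  Rosa's expected payoff from Down: q·11 + (1−q)·0 = 11q
  10 = 11q  ⇒  -11q = -10  ⇒  q = 10/11.

q = 10/11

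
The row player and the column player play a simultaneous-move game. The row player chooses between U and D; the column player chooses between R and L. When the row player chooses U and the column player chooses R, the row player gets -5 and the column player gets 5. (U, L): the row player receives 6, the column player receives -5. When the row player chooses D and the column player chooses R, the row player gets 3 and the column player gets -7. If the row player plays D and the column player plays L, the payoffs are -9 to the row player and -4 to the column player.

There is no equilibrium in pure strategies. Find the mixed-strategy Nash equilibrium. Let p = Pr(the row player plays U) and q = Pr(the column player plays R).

p = 3/13, q = 15/23

In a mixed equilibrium the column player is indifferent between R and L; this condition fixes p.
  the column player's payoff to R: p·5 + (1−p)·(-7) = 12p - 7
  the column player's payoff to L: p·(-5) + (1−p)·(-4) = -p - 4
  12p - 7 = -p - 4  ⇒  13p = 3  ⇒  p = 3/13.
The row player's indifference between U and D determines the column player's mixing probability q:
  the row player's expected payoff from U: q·(-5) + (1−q)·6 = -11q + 6
  the row player's expected payoff from D: q·3 + (1−q)·(-9) = 12q - 9
  -11q + 6 = 12q - 9  ⇒  -23q = -15  ⇒  q = 15/23.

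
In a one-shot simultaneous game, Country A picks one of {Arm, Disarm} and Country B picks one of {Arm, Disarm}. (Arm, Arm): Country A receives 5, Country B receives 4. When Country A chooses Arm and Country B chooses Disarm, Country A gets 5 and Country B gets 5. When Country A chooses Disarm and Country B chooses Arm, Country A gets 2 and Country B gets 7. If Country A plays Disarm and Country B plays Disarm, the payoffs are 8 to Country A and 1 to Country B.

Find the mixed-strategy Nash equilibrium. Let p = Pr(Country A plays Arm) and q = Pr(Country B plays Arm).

p = 6/7, q = 1/2

Country B's indifference between Arm and Disarm determines Country A's mixing probability p:
  Country B's expected payoff from Arm: p·4 + (1−p)·7 = -3p + 7
  Country B's expected payoff from Disarm: p·5 + (1−p)·1 = 4p + 1
  -3p + 7 = 4p + 1  ⇒  -7p = -6  ⇒  p = 6/7.
For Country A to be willing to mix, Country A must be indifferent between Arm and Disarm, which pins down Country B's mix.
  Country A's payoff from Arm: q·5 + (1−q)·5 = 5
  Country A's payoff from Disarm: q·2 + (1−q)·8 = -6q + 8
  5 = -6q + 8  ⇒  6q = 3  ⇒  q = 1/2.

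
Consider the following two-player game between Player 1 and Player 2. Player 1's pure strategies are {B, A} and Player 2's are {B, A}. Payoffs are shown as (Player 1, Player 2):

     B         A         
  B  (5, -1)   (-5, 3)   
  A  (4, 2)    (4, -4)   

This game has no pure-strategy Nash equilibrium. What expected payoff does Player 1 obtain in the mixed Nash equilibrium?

4

Player 2's mix must leave Player 1 indifferent between B and A.
  Player 1's payoff from B: q·5 + (1−q)·(-5) = 10q - 5
  Player 1's payoff from A: q·4 + (1−q)·4 = 4
  10q - 5 = 4  ⇒  10q = 9  ⇒  q = 9/10.
At equilibrium Player 1 is indifferent across rows, so Player 1's payoff equals the payoff from B: (9/10)·5 + (1/10)·(-5) = 4.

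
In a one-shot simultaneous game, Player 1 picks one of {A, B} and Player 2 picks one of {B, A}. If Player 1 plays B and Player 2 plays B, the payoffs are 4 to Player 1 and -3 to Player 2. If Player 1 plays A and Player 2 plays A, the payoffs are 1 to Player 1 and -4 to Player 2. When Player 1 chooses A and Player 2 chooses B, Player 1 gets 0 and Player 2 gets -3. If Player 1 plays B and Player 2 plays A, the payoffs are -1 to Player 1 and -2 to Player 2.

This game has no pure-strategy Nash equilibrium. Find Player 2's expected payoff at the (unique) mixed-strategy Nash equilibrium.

Set Player 2's expected payoff from B equal to that from A:
  Player 2's payoff from B: p·(-3) + (1−p)·(-3) = -3
  Player 2's payoff from A: p·(-4) + (1−p)·(-2) = -2p - 2
  -3 = -2p - 2  ⇒  2p = 1  ⇒  p = 1/2.
At equilibrium Player 2 is indifferent across columns, so Player 2's payoff equals the payoff from B: (1/2)·(-3) + (1/2)·(-3) = -3.

-3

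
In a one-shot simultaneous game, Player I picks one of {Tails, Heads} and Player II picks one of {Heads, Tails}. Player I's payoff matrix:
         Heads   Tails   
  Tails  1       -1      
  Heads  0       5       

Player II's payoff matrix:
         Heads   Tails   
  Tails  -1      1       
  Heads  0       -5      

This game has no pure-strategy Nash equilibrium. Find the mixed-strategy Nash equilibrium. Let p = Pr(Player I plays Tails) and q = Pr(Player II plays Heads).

For Player II to be willing to mix, Player II must be indifferent between Heads and Tails, which pins down Player I's mix.
  Player II's payoff to Heads: p·(-1) + (1−p)·0 = -p
  Player II's payoff to Tails: p·1 + (1−p)·(-5) = 6p - 5
  -p = 6p - 5  ⇒  -7p = -5  ⇒  p = 5/7.
Player II's mix must leave Player I indifferent between Tails and Heads.
  Player I's expected payoff from Tails: q·1 + (1−q)·(-1) = 2q - 1
  Player I's expected payoff from Heads: q·0 + (1−q)·5 = -5q + 5
  2q - 1 = -5q + 5  ⇒  7q = 6  ⇒  q = 6/7.

p = 5/7, q = 6/7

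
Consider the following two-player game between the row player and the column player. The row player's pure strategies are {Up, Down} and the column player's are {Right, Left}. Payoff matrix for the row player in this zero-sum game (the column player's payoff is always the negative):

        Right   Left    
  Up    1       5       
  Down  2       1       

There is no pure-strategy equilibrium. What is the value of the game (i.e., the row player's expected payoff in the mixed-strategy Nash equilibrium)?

Set the row player's expected payoff from Up equal to that from Down:
  the row player's payoff from Up: q·1 + (1−q)·5 = -4q + 5
  the row player's payoff from Down: q·2 + (1−q)·1 = q + 1
  -4q + 5 = q + 1  ⇒  -5q = -4  ⇒  q = 4/5.
The value is the row player's expected payoff against this mix (using Up): (4/5)·1 + (1/5)·5 = 9/5.

v = 9/5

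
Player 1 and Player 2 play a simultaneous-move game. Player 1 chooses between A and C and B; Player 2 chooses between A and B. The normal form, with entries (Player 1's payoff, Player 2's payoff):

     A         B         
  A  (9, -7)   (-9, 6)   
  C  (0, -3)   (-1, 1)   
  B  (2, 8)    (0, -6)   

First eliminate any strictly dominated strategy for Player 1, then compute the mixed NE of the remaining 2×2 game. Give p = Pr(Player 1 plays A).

Player 1's strategy C is strictly dominated by B: 2 > 0 and 0 > -1. Eliminate C.
In a mixed equilibrium Player 2 is indifferent between A and B; this condition fixes p.
  Player 2's expected payoff from A: p·(-7) + (1−p)·8 = -15p + 8
  Player 2's expected payoff from B: p·6 + (1−p)·(-6) = 12p - 6
  -15p + 8 = 12p - 6  ⇒  -27p = -14  ⇒  p = 14/27.

p = 14/27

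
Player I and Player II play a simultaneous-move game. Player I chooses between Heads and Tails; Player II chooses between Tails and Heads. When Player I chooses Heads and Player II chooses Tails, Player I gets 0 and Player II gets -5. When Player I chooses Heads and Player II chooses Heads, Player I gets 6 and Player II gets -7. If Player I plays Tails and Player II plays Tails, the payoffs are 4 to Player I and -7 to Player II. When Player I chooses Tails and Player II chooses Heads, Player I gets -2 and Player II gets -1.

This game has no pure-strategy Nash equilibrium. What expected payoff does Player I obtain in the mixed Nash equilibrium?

In a mixed equilibrium Player I is indifferent between Heads and Tails; this condition fixes q.
  Player I's expected payoff from Heads: q·0 + (1−q)·6 = -6q + 6
  Player I's expected payoff from Tails: q·4 + (1−q)·(-2) = 6q - 2
  -6q + 6 = 6q - 2  ⇒  -12q = -8  ⇒  q = 2/3.
At equilibrium Player I is indifferent across rows, so Player I's payoff equals the payoff from Heads: (2/3)·0 + (1/3)·6 = 2.

2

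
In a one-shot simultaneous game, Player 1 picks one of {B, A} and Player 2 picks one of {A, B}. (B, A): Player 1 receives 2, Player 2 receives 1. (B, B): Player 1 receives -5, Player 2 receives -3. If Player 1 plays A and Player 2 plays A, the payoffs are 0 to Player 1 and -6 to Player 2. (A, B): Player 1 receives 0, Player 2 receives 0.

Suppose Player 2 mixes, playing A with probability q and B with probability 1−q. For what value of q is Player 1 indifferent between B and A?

q = 5/7

Player 1's indifference between B and A determines Player 2's mixing probability q:
  Player 1's expected payoff from B: q·2 + (1−q)·(-5) = 7q - 5
  Player 1's expected payoff from A: q·0 + (1−q)·0 = 0
  7q - 5 = 0  ⇒  7q = 5  ⇒  q = 5/7.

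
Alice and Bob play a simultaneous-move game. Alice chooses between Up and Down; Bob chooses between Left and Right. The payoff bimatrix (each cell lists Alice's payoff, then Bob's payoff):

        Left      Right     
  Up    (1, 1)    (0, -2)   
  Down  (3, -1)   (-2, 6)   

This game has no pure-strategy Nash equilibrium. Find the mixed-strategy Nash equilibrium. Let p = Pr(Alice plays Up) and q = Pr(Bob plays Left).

Alice's mix must leave Bob indifferent between Left and Right.
  Bob's payoff from Left: p·1 + (1−p)·(-1) = 2p - 1
  Bob's payoff from Right: p·(-2) + (1−p)·6 = -8p + 6
  2p - 1 = -8p + 6  ⇒  10p = 7  ⇒  p = 7/10.
Bob's mix must leave Alice indifferent between Up and Down.
  Alice's expected payoff from Up: q·1 + (1−q)·0 = q
  Alice's expected payoff from Down: q·3 + (1−q)·(-2) = 5q - 2
  q = 5q - 2  ⇒  -4q = -2  ⇒  q = 1/2.

p = 7/10, q = 1/2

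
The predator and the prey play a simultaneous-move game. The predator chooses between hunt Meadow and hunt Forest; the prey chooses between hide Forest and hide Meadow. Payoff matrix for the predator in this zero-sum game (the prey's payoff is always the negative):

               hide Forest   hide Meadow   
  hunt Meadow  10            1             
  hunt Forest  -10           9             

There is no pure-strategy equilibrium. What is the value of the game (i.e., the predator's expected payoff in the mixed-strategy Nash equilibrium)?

v = 25/7

The predator's indifference between hunt Meadow and hunt Forest determines the prey's mixing probability q:
  the predator's expected payoff from hunt Meadow: q·10 + (1−q)·1 = 9q + 1
  the predator's expected payoff from hunt Forest: q·(-10) + (1−q)·9 = -19q + 9
  9q + 1 = -19q + 9  ⇒  28q = 8  ⇒  q = 2/7.
The value is the predator's expected payoff against this mix (using hunt Meadow): (2/7)·10 + (5/7)·1 = 25/7.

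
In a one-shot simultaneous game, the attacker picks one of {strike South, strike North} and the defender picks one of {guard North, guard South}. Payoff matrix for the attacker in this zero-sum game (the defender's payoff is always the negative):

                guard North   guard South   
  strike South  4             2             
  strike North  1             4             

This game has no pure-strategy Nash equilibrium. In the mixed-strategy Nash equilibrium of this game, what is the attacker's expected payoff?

The defender's mix must leave the attacker indifferent between strike South and strike North.
  the attacker's payoff from strike South: q·4 + (1−q)·2 = 2q + 2
  the attacker's payoff from strike North: q·1 + (1−q)·4 = -3q + 4
  2q + 2 = -3q + 4  ⇒  5q = 2  ⇒  q = 2/5.
At equilibrium the attacker is indifferent across rows, so the attacker's payoff equals the payoff from strike South: (2/5)·4 + (3/5)·2 = 14/5.

14/5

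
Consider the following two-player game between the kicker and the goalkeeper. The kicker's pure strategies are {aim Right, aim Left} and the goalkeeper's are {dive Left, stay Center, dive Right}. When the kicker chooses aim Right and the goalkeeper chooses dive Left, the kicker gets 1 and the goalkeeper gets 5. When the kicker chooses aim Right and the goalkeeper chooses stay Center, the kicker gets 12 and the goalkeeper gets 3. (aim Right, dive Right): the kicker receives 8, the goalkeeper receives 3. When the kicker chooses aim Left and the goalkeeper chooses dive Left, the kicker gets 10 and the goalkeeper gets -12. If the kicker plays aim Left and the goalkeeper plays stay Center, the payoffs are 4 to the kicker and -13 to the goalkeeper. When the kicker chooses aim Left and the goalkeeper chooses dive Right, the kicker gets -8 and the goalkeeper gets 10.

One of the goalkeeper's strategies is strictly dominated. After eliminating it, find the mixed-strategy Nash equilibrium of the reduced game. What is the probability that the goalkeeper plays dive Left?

The goalkeeper's strategy stay Center is strictly dominated by dive Left: 5 > 3 and -12 > -13. Eliminate stay Center.
For the kicker to be willing to mix, the kicker must be indifferent between aim Right and aim Left, which pins down the goalkeeper's mix.
  the kicker's expected payoff from aim Right: q·1 + (1−q)·8 = -7q + 8
  the kicker's expected payoff from aim Left: q·10 + (1−q)·(-8) = 18q - 8
  -7q + 8 = 18q - 8  ⇒  -25q = -16  ⇒  q = 16/25.

q = 16/25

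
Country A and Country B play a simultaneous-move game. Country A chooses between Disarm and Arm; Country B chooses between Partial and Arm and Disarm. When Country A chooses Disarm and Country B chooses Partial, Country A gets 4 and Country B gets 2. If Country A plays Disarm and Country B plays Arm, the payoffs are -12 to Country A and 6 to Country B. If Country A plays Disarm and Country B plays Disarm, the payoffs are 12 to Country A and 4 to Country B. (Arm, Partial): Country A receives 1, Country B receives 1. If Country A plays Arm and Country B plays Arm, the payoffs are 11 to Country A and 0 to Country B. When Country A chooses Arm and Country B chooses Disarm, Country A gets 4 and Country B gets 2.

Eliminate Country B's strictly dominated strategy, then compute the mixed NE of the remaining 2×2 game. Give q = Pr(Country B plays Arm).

q = 8/31

Country B's strategy Partial is strictly dominated by Disarm: 4 > 2 and 2 > 1. Eliminate Partial.
Set Country A's expected payoff from Disarm equal to that from Arm:
  Country A's payoff from Disarm: q·(-12) + (1−q)·12 = -24q + 12
  Country A's payoff from Arm: q·11 + (1−q)·4 = 7q + 4
  -24q + 12 = 7q + 4  ⇒  -31q = -8  ⇒  q = 8/31.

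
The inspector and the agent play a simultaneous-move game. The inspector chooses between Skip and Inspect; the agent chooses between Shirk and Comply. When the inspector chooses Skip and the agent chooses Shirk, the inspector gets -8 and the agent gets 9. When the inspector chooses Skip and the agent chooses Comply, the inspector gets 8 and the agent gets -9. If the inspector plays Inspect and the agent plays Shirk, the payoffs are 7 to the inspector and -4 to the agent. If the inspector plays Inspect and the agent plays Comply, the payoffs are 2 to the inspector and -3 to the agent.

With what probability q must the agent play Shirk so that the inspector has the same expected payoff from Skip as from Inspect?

For the inspector to be willing to mix, the inspector must be indifferent between Skip and Inspect, which pins down the agent's mix.
  the inspector's payoff to Skip: q·(-8) + (1−q)·8 = -16q + 8
  the inspector's payoff to Inspect: q·7 + (1−q)·2 = 5q + 2
  -16q + 8 = 5q + 2  ⇒  -21q = -6  ⇒  q = 2/7.

q = 2/7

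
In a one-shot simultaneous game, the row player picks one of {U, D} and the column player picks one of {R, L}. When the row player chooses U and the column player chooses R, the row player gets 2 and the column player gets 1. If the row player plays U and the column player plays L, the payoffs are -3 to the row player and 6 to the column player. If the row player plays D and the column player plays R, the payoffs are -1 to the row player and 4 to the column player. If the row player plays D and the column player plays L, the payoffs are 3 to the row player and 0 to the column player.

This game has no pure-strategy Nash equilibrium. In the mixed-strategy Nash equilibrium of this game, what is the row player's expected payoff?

1/3

For the row player to be willing to mix, the row player must be indifferent between U and D, which pins down the column player's mix.
  the row player's expected payoff from U: q·2 + (1−q)·(-3) = 5q - 3
  the row player's expected payoff from D: q·(-1) + (1−q)·3 = -4q + 3
  5q - 3 = -4q + 3  ⇒  9q = 6  ⇒  q = 2/3.
At equilibrium the row player is indifferent across rows, so the row player's payoff equals the payoff from U: (2/3)·2 + (1/3)·(-3) = 1/3.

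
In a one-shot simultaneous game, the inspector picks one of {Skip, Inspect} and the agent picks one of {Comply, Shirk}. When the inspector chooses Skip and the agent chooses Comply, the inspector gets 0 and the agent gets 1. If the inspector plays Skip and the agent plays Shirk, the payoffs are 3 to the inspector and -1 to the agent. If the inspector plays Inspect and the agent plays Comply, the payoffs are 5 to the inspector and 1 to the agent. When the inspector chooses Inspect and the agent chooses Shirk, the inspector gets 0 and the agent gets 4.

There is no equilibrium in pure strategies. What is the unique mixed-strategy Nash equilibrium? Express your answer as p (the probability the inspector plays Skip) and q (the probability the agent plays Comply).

For the agent to be willing to mix, the agent must be indifferent between Comply and Shirk, which pins down the inspector's mix.
  the agent's payoff to Comply: p·1 + (1−p)·1 = 1
  the agent's payoff to Shirk: p·(-1) + (1−p)·4 = -5p + 4
  1 = -5p + 4  ⇒  5p = 3  ⇒  p = 3/5.
Set the inspector's expected payoff from Skip equal to that from Inspect:
  the inspector's payoff to Skip: q·0 + (1−q)·3 = -3q + 3
  the inspector's payoff to Inspect: q·5 + (1−q)·0 = 5q
  -3q + 3 = 5q  ⇒  -8q = -3  ⇒  q = 3/8.

p = 3/5, q = 3/8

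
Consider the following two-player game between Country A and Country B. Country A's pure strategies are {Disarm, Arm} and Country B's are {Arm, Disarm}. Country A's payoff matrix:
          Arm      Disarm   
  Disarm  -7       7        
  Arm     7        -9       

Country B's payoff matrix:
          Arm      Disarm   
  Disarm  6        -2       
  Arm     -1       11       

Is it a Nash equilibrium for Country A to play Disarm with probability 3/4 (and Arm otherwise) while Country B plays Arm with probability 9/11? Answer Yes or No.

Given Country A's mix p = 3/4, Country B's payoff from Arm is 17/4 but from Disarm is 5/4. Country B strictly prefers Arm, so Country B would not mix.
So the proposed profile is not a Nash equilibrium.

No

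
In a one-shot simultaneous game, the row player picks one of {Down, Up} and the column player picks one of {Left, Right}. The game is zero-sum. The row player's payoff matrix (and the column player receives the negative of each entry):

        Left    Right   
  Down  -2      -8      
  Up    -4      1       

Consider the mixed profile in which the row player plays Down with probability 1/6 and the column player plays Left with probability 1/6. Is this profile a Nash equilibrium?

Given the row player's mix p = 1/6, the column player's payoff from Left is 11/3 but from Right is 1/2. The column player strictly prefers Left, so the column player would not mix.
So the proposed profile is not a Nash equilibrium.

No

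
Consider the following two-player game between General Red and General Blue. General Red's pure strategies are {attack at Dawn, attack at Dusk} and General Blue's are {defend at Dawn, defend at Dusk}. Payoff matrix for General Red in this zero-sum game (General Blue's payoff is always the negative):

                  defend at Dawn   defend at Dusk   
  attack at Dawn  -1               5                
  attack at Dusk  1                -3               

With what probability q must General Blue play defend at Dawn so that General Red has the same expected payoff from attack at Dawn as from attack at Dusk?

In a mixed equilibrium General Red is indifferent between attack at Dawn and attack at Dusk; this condition fixes q.
  General Red's payoff from attack at Dawn: q·(-1) + (1−q)·5 = -6q + 5
  General Red's payoff from attack at Dusk: q·1 + (1−q)·(-3) = 4q - 3
  -6q + 5 = 4q - 3  ⇒  -10q = -8  ⇒  q = 4/5.

q = 4/5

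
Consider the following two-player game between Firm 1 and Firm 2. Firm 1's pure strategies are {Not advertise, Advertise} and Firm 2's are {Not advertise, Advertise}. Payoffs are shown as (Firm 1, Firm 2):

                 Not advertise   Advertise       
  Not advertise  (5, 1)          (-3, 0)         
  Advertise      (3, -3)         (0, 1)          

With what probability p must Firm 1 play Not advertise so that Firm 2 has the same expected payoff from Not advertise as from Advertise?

p = 4/5

Firm 1's mix must leave Firm 2 indifferent between Not advertise and Advertise.
  Firm 2's payoff to Not advertise: p·1 + (1−p)·(-3) = 4p - 3
  Firm 2's payoff to Advertise: p·0 + (1−p)·1 = -p + 1
  4p - 3 = -p + 1  ⇒  5p = 4  ⇒  p = 4/5.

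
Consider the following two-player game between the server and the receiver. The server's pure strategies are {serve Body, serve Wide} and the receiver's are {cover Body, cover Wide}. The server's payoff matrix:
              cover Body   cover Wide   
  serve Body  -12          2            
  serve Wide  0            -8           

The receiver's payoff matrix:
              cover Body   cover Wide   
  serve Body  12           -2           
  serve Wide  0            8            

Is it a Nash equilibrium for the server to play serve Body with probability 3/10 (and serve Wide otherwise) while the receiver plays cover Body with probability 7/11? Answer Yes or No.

No

Given the server's mix p = 3/10, the receiver's payoff from cover Body is 18/5 but from cover Wide is 5. The receiver strictly prefers cover Wide, so the receiver would not mix.
So the proposed profile is not a Nash equilibrium.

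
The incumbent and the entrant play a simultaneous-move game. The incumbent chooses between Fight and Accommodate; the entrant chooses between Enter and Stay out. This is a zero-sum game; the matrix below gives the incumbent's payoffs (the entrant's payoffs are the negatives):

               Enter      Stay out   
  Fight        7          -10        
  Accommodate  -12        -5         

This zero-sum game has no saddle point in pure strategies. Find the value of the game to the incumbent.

The incumbent's indifference between Fight and Accommodate determines the entrant's mixing probability q:
  the incumbent's expected payoff from Fight: q·7 + (1−q)·(-10) = 17q - 10
  the incumbent's expected payoff from Accommodate: q·(-12) + (1−q)·(-5) = -7q - 5
  17q - 10 = -7q - 5  ⇒  24q = 5  ⇒  q = 5/24.
The value is the incumbent's expected payoff against this mix (using Fight): (5/24)·7 + (19/24)·(-10) = -155/24.

v = -155/24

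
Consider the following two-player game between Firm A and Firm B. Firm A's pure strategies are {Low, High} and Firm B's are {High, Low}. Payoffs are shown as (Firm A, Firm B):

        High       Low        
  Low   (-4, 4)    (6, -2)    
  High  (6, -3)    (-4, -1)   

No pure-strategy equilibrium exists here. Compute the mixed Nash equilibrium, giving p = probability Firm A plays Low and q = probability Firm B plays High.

In a mixed equilibrium Firm B is indifferent between High and Low; this condition fixes p.
  Firm B's payoff to High: p·4 + (1−p)·(-3) = 7p - 3
  Firm B's payoff to Low: p·(-2) + (1−p)·(-1) = -p - 1
  7p - 3 = -p - 1  ⇒  8p = 2  ⇒  p = 1/4.
Set Firm A's expected payoff from Low equal to that from High:
  Firm A's payoff to Low: q·(-4) + (1−q)·6 = -10q + 6
  Firm A's payoff to High: q·6 + (1−q)·(-4) = 10q - 4
  -10q + 6 = 10q - 4  ⇒  -20q = -10  ⇒  q = 1/2.

p = 1/4, q = 1/2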